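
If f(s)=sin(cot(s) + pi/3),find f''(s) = -(-1 + sin(s)^(-2))^2*sin(pi/3 + 1/tan(s)) + sin(pi/3 + 1/tan(s)) - 2*sin(pi/3 + 1/tan(s))/sin(s)^2 + 2*cos(s)*cos(pi/3 + 1/tan(s))/sin(s)^3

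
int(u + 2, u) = u^2/2 + 2*u + C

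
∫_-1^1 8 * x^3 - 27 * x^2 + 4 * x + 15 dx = 12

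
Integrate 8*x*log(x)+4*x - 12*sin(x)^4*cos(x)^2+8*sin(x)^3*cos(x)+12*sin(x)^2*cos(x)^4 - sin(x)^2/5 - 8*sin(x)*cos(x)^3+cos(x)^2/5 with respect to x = 4*x^2*log(x) + 4*sin(x)^3*cos(x)^3 + sin(2*x)/10 + cos(4*x)/2 + C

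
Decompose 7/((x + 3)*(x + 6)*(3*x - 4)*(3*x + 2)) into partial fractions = -3/(32*(3*x + 2)) + 21/(572*(3*x - 4)) - 7/(1056*(x + 6)) + 1/(39*(x + 3))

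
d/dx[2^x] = 2^x*log(2)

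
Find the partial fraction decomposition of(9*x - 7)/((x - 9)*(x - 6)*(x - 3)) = 10/(9*(x - 3)) - 47/(9*(x - 6)) + 37/(9*(x - 9))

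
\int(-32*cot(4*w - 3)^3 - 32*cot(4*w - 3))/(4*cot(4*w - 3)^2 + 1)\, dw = log(4*cot(4*w - 3)^2 + 1) + C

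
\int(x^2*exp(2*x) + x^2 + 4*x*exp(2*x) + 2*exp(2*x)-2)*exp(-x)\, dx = 2*x*(x + 2)*sinh(x) + C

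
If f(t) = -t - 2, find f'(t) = -1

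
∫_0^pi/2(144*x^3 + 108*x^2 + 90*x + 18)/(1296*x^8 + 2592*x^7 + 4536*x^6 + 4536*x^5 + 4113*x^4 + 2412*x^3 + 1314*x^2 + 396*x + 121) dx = -10/11 + (1 + (3 + 3*pi/2 + 3*pi^2/2)^2)/(2 + (3 + 3*pi/2 + 3*pi^2/2)^2)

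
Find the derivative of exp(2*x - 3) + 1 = 2*exp(2*x - 3)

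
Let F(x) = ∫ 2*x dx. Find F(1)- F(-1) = 0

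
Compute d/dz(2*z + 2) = 2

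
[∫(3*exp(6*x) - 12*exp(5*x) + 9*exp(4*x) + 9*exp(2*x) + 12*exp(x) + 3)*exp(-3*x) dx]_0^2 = 8 + (-2 - exp(-2) + exp(2))^3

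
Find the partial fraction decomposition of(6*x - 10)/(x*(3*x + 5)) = 12/(3*x + 5) - 2/x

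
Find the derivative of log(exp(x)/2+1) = exp(x)/(exp(x) + 2)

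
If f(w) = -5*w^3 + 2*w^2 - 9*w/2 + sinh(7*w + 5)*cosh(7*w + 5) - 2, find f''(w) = -30*w + 98*sinh(14*w + 10) + 4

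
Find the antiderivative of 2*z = z^2 + C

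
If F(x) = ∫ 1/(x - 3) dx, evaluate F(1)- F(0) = -log(6) + log(4)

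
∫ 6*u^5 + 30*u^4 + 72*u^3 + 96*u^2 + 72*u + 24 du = u^6 + 6*u^5 + 18*u^4 + 32*u^3 + 36*u^2 + 24*u + C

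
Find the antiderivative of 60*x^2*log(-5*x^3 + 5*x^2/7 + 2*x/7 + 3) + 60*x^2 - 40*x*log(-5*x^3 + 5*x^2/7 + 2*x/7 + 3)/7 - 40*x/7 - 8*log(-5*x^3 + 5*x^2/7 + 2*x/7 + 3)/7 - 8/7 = 4*(35*x^3 - 5*x^2 - 2*x - 21)*log(-5*x^3 + 5*x^2/7 + 2*x/7 + 3)/7 + C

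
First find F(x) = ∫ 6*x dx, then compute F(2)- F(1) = 9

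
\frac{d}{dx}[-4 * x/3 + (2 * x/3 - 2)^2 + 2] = 8*x/9 - 4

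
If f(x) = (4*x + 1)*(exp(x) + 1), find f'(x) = 4*x*exp(x) + 5*exp(x) + 4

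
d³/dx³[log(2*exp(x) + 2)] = (-exp(2*x) + exp(x))/(exp(3*x) + 3*exp(2*x) + 3*exp(x) + 1)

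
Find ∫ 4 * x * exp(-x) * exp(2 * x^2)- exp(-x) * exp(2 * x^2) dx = exp(x*(2*x - 1)) + C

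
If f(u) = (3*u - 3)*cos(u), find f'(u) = -3*u*sin(u) + 3*sin(u) + 3*cos(u)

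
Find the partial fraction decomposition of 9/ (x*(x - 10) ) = 9/(10*(x - 10)) - 9/(10*x)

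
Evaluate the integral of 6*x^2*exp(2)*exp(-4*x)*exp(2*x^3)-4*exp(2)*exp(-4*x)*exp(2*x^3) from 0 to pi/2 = -exp(2) + exp(-2*pi + 2 + pi^3/4)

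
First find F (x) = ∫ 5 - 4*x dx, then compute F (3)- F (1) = -6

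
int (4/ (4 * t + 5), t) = log(4*t + 5) + C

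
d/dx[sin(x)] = cos(x)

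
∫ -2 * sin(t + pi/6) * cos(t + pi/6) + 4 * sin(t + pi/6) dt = (cos(t + pi/6) - 2)^2 + C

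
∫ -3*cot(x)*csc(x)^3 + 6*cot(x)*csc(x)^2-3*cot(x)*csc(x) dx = (csc(x) - 1)^3 + C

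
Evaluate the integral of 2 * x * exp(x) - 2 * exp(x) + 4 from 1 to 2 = 4 + 2*E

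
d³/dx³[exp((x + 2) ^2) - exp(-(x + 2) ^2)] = (8*x^3*exp(2*x^2 + 8*x + 8) + 8*x^3 + 48*x^2*exp(2*x^2 + 8*x + 8) + 48*x^2 + 108*x*exp(2*x^2 + 8*x + 8) + 84*x + 88*exp(2*x^2 + 8*x + 8) + 40)*exp(-x^2 - 4*x - 4)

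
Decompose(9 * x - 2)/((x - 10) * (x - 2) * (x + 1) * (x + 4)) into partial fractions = 19/(126*(x + 4)) - 1/(9*(x + 1)) - 1/(9*(x - 2)) + 1/(14*(x - 10))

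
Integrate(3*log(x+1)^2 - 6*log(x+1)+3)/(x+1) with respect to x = (log(x + 1) - 1)^3 + C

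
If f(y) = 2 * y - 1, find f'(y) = 2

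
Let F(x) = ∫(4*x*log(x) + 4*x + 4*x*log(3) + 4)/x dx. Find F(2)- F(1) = -8*log(3) + 12*log(6)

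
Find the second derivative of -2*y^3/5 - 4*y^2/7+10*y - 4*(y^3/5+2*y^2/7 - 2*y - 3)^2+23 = -24*y^4/5 - 64*y^3/7 + 8448*y^2/245 + 1884*y/35 - 136/7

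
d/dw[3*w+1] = 3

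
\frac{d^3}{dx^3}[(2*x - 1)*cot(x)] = -12*x*cot(x)^4 - 16*x*cot(x)^2 - 4*x + 6*cot(x)^4 + 12*cot(x)^3 + 8*cot(x)^2 + 12*cot(x) + 2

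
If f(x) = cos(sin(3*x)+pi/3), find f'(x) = -3*sin(sin(3*x) + pi/3)*cos(3*x)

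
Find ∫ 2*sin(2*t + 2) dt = -cos(2*t + 2) + C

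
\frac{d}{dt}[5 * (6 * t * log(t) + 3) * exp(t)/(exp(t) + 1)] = (30*t*exp(t)*log(t) + 30*exp(2*t)*log(t) + 30*exp(2*t) + 30*exp(t)*log(t) + 45*exp(t))/(exp(2*t) + 2*exp(t) + 1)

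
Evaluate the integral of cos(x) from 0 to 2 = sin(2)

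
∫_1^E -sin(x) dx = cos(E) - cos(1)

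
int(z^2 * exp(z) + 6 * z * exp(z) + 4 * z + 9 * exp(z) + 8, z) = ((z + 2)^2 + 1)*(exp(z) + 2) + C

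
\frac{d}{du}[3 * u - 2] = 3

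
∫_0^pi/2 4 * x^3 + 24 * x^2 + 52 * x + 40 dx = -25 + (1 + (pi/2 + 2)^2)^2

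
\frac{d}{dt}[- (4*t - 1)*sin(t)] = -4*t*cos(t) - 4*sin(t) + cos(t)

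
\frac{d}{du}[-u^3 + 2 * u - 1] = 2 - 3*u^2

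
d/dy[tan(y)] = cos(y)^(-2)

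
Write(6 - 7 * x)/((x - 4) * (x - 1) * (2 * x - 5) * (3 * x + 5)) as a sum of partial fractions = -477/(3400*(3*x + 5)) + 92/(225*(2*x - 5)) - 1/(72*(x - 1)) - 22/(153*(x - 4))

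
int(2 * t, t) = t^2 + C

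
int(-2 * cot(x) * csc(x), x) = 2*csc(x) + C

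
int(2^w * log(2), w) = 2^w + C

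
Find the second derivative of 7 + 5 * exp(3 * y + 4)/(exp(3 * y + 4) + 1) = (45*exp(3*y + 4) - 45*exp(6*y + 8))/(exp(12)*exp(9*y) + 3*exp(8)*exp(6*y) + 3*exp(4)*exp(3*y) + 1)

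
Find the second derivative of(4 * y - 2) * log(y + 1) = (4*y + 10)/(y^2 + 2*y + 1)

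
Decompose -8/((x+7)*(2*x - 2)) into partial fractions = 1/(2*(x + 7)) - 1/(2*(x - 1))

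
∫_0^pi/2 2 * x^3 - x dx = pi*(-pi/2 + pi^3/8)/4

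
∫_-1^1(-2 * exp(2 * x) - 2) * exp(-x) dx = -4*E + 4*exp(-1)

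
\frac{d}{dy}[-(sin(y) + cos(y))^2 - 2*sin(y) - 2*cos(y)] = -2*cos(2*y) - 2*sqrt(2)*cos(y + pi/4)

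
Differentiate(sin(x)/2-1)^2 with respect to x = (sin(x)/2 - 1)*cos(x)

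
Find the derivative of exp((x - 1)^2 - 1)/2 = x*exp(x^2 - 2*x) - exp(x^2 - 2*x)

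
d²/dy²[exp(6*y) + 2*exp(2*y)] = 36*exp(6*y) + 8*exp(2*y)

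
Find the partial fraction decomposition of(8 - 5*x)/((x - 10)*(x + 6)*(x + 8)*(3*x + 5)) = -63/(1235*(3*x + 5)) - 4/(57*(x + 8)) + 19/(208*(x + 6)) - 1/(240*(x - 10))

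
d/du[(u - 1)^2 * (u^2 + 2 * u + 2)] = 4*u^3 - 2*u - 2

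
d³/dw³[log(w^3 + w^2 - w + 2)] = (6*w^6 + 12*w^5 + 18*w^4 - 86*w^3 - 84*w^2 - 6*w + 34)/(w^9 + 3*w^8 + w^6 + 12*w^5 - 3*w^4 - w^3 + 18*w^2 - 12*w + 8)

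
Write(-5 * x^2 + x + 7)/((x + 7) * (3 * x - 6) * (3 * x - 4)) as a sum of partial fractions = 1/(30*(3*x - 4)) - 49/(135*(x + 7)) - 11/(54*(x - 2))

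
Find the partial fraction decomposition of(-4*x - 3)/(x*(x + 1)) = -1/(x + 1) - 3/x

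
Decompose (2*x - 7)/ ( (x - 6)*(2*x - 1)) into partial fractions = 12/(11*(2*x - 1)) + 5/(11*(x - 6))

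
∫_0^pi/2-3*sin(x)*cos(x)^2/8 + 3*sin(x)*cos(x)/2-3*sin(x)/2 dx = -7/8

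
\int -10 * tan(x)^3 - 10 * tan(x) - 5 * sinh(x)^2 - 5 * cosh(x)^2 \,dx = -5*tan(x)^2 - 5*sinh(2*x)/2 + C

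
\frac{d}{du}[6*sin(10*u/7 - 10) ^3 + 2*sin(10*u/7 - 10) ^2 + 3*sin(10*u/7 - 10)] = 180*sin(10*u/7 - 10)^2*cos(10*u/7 - 10)/7 + 20*sin(20*u/7 - 20)/7 + 30*cos(10*u/7 - 10)/7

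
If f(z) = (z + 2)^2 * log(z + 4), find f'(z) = (2*z^2*log(z + 4) + z^2 + 12*z*log(z + 4) + 4*z + 16*log(z + 4) + 4)/(z + 4)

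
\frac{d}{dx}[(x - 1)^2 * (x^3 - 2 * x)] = 5*x^4 - 8*x^3 - 3*x^2 + 8*x - 2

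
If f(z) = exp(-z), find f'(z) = -exp(-z)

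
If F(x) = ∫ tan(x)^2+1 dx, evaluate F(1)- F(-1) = 2*tan(1)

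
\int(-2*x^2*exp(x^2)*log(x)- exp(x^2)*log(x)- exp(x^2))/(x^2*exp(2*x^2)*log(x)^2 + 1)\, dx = acot(x*exp(x^2)*log(x)) + C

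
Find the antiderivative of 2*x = x^2 + C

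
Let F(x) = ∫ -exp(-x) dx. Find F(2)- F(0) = -1 + exp(-2)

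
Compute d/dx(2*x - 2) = 2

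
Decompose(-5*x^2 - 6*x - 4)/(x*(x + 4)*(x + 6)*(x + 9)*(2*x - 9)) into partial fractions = -2116/(86751*(2*x - 9)) - 71/(729*(x + 9)) + 37/(189*(x + 6)) - 3/(34*(x + 4)) + 1/(486*x)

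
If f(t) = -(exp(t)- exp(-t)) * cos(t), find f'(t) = -sqrt(2)*(exp(2*t)*cos(t + pi/4) + sin(t + pi/4))*exp(-t)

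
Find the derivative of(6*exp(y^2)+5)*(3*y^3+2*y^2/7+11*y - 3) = 36*y^4*exp(y^2) + 24*y^3*exp(y^2)/7 + 186*y^2*exp(y^2) + 45*y^2 - 228*y*exp(y^2)/7 + 20*y/7 + 66*exp(y^2) + 55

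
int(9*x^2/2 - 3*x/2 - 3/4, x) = 3*x^3/2 - 3*x^2/4 - 3*x/4 + C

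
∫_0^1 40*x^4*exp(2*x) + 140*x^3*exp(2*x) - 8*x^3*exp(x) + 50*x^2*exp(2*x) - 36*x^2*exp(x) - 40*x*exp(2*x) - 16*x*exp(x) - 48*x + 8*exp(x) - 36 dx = -60 - 12*E + 30*exp(2)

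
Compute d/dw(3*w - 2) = 3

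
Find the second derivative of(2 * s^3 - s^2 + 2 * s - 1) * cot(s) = 4*s^3/tan(s) + 4*s^3/tan(s)^3 - 12*s^2 - 2*s^2/tan(s) - 12*s^2/tan(s)^2 - 2*s^2/tan(s)^3 + 4*s + 16*s/tan(s) + 4*s/tan(s)^2 + 4*s/tan(s)^3 - 4 - 4/tan(s) - 4/tan(s)^2 - 2/tan(s)^3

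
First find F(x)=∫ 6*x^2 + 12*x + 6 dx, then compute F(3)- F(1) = 112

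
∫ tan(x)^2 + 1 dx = tan(x) + C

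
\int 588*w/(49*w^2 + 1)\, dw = 6*log(49*w^2 + 1) + C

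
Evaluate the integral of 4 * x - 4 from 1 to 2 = 2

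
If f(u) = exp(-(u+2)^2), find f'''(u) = (-8*u^3 - 48*u^2 - 84*u - 40)*exp(-u^2 - 4*u - 4)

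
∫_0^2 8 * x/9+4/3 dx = 40/9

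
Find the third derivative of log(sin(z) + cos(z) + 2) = 2*cos(2*z)/(2*sqrt(2)*sin(z)^2*cos(z + pi/4) + 12*sin(z)*cos(z) + 15*sin(z) + 13*cos(z) + 14)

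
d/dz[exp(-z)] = -exp(-z)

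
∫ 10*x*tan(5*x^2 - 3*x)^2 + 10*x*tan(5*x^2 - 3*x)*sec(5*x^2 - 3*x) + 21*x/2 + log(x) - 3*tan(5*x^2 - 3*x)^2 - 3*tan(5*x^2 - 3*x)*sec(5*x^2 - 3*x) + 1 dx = x^2/4 + x*log(x) + 3*x + tan(x*(5*x - 3)) + sec(x*(5*x - 3)) + C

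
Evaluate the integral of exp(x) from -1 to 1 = E - exp(-1)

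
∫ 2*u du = u^2 + C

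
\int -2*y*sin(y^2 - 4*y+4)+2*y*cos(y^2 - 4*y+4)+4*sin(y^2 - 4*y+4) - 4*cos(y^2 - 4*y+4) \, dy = sin((y - 2)^2) + cos((y - 2)^2) + C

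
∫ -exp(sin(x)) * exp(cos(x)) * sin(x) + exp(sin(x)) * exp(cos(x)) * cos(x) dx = exp(sqrt(2)*sin(x + pi/4)) + C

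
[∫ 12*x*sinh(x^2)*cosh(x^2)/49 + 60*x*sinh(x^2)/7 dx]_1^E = -30*cosh(1)/7 - 3*sinh(1)^2/49 + 30*cosh(exp(2))/7 + 3*sinh(exp(2))^2/49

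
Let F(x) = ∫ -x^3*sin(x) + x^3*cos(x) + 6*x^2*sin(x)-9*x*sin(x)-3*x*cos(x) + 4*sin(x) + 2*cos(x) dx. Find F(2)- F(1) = cos(2) + sin(2)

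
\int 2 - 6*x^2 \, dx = -2*x^3 + 2*x + C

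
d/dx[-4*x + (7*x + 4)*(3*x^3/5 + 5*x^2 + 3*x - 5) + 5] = 84*x^3/5 + 561*x^2/5 + 82*x - 27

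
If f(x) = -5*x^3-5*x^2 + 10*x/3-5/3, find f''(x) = -30*x - 10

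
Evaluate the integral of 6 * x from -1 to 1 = 0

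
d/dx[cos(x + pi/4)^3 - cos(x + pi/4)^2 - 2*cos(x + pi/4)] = 5*sin(x + pi/4)/4 + cos(2*x) - 3*cos(3*x + pi/4)/4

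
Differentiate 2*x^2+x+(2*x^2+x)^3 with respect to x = 48*x^5 + 60*x^4 + 24*x^3 + 3*x^2 + 4*x + 1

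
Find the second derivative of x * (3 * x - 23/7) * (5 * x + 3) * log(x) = (630*x^2*log(x) + 525*x^2 - 104*x*log(x) - 156*x - 69)/(7*x)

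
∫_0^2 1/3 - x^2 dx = -2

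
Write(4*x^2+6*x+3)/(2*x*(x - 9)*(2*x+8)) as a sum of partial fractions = 43/(208*(x + 4)) + 127/(156*(x - 9)) - 1/(48*x)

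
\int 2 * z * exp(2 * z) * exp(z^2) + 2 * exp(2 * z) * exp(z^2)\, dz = exp((z + 1)^2 - 1) + C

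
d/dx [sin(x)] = cos(x)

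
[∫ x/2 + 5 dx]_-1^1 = 10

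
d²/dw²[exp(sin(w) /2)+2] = (-2*sin(w) + cos(w)^2)*exp(sin(w)/2)/4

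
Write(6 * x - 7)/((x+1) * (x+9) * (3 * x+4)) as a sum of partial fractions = 135/(23*(3*x + 4)) - 61/(184*(x + 9)) - 13/(8*(x + 1))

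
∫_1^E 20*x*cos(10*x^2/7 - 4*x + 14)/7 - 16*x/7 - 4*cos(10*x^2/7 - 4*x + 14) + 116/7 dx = -108/7 - 8*exp(2)/7 + sin(-4*E + 10*exp(2)/7 + 14) - sin(80/7) + 116*E/7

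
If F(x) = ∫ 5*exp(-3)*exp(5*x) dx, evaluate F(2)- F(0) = -exp(-3) + exp(7)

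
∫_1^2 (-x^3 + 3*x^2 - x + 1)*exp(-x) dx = -2*exp(-1) + 10*exp(-2)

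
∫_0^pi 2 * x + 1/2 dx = pi/2 + pi^2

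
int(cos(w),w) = sin(w) + C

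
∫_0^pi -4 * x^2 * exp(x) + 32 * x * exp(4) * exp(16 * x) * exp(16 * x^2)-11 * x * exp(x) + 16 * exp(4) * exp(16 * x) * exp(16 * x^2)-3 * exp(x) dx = pi*(-4*pi - 3)*exp(pi) - exp(4) + exp((-4*pi - 2)^2)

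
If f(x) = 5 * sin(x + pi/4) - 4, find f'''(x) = -5*cos(x + pi/4)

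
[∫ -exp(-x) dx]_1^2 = -exp(-1) + exp(-2)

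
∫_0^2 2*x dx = 4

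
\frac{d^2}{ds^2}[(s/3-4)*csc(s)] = (-s/3 + 2*s/(3*sin(s)^2) + 4 - 2*cos(s)/(3*sin(s)) - 8/sin(s)^2)/sin(s)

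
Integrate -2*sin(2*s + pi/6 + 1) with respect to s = cos(2*s + pi/6 + 1) + C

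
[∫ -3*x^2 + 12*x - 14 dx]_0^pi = -8 - 2*pi + (2 - pi)^3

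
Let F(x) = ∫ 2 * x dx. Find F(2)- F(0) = 4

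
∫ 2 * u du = u^2 + C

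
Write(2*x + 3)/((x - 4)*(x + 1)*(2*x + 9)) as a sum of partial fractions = -24/(119*(2*x + 9)) - 1/(35*(x + 1)) + 11/(85*(x - 4))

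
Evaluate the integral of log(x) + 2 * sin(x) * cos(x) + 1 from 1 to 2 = cos(2)/2 - cos(4)/2 + 2*log(2)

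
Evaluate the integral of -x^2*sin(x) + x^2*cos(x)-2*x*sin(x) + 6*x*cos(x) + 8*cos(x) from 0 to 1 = -4 + 9*cos(1) + 9*sin(1)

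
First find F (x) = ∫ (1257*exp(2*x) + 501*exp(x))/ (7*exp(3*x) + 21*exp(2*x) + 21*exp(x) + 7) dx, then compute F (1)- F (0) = -513/7 - 3*E/(7*(1 + E)) + 6*(-3*E/(1 + E) - 2)^2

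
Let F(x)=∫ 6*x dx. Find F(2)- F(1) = 9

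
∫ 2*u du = u^2 + C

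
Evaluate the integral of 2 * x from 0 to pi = pi^2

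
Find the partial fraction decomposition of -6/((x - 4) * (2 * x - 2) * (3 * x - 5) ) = 27/(14*(3*x - 5)) - 1/(2*(x - 1)) - 1/(7*(x - 4))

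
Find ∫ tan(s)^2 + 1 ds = tan(s) + C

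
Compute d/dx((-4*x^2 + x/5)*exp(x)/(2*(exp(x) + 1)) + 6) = (-20*x^2*exp(x) - 40*x*exp(2*x) - 39*x*exp(x) + exp(2*x) + exp(x))/(10*exp(2*x) + 20*exp(x) + 10)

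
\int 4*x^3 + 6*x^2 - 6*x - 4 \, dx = x^4 + 2*x^3 - 3*x^2 - 4*x + C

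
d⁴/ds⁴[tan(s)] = 24*tan(s)^5 + 40*tan(s)^3 + 16*tan(s)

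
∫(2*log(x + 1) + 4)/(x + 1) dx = (log(x + 1) + 2)^2 + C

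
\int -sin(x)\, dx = cos(x) + C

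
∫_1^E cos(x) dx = -sin(1) + sin(E)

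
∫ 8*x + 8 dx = 4*x^2 + 8*x + C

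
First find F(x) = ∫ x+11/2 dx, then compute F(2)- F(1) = 7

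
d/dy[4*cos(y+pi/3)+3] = -4*sin(y + pi/3)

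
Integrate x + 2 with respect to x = x^2/2 + 2*x + C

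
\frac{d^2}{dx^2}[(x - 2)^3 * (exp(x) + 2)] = x^3*exp(x) - 6*x*exp(x) + 12*x + 4*exp(x) - 24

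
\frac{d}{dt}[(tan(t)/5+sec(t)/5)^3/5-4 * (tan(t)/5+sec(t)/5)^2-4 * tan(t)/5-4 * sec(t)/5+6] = (sin(t) + 1)^2*(503*sin(t)/cos(t) - 200 - 497/cos(t))/(625*cos(t)^3)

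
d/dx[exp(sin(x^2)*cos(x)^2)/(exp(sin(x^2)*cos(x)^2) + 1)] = 2*(x*cos(x)*cos(x^2) - sin(x)*sin(x^2))*exp(sin(x)^2*sin(x^2))*exp(sin(x^2))*cos(x)/(exp(sin(x)^2*sin(x^2)) + exp(sin(x^2)))^2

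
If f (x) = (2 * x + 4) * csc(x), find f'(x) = -2*x*cot(x)*csc(x) - 4*cot(x)*csc(x) + 2*csc(x)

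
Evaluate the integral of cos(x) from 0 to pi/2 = 1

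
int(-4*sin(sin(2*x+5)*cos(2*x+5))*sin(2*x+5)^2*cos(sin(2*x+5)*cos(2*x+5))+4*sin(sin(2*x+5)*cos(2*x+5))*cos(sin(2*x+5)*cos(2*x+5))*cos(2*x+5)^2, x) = sin(sin(4*x + 10)/2)^2 + C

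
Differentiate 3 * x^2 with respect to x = 6*x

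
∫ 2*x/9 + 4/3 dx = x^2/9 + 4*x/3 + C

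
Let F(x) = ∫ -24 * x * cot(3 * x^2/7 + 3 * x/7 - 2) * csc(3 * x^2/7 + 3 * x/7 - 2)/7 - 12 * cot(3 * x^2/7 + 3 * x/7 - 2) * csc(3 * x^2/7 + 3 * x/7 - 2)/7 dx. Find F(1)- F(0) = -4*csc(8/7) + 4*csc(2)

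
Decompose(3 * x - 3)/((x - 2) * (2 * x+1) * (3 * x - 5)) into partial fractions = -18/(13*(3*x - 5)) - 18/(65*(2*x + 1)) + 3/(5*(x - 2))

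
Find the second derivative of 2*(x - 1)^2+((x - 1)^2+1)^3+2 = 30*x^4 - 120*x^3 + 216*x^2 - 192*x + 76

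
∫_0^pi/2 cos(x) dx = 1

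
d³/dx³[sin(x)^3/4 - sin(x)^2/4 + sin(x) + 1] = sin(2*x) - 19*cos(x)/16 + 27*cos(3*x)/16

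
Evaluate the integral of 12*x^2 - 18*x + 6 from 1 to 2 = 7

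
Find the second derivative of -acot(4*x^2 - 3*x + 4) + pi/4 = (-384*x^4 + 576*x^3 - 544*x^2 + 246*x + 64)/(256*x^8 - 768*x^7 + 1888*x^6 - 2736*x^5 + 3377*x^4 - 2784*x^3 + 1970*x^2 - 816*x + 289)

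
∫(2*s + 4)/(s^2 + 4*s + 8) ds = log((s + 2)^2 + 4) + C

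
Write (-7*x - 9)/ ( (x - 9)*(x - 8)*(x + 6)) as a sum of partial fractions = 11/(70*(x + 6)) + 65/(14*(x - 8)) - 24/(5*(x - 9))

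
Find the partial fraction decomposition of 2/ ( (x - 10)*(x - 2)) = -1/(4*(x - 2)) + 1/(4*(x - 10))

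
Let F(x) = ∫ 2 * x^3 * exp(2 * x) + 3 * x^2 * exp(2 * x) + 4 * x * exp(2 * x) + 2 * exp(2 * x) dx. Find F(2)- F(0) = 12*exp(4)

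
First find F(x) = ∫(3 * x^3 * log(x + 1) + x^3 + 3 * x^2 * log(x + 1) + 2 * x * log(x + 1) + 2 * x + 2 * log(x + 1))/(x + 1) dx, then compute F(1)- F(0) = 3*log(2)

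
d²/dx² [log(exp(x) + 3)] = 3*exp(x)/(exp(2*x) + 6*exp(x) + 9)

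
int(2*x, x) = x^2 + C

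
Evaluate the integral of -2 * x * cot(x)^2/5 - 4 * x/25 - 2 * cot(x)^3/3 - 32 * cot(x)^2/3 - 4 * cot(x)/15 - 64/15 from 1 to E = -(cot(1) + 38/5)^2/3 + 6*cot(E) - 6*cot(1) - 18/5 + 18*E/5 + (cot(E) + 3*E/5 + 7)^2/3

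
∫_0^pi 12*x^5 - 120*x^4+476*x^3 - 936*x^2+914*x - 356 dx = -116 - (-2 + pi)^4 + (-2 + pi)^2 + 2*(-2 + pi)^6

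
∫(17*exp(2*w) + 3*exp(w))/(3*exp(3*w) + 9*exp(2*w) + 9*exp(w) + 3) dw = (43*exp(2*w) + 69*exp(w) + 33)/(3*(exp(2*w) + 2*exp(w) + 1)) + C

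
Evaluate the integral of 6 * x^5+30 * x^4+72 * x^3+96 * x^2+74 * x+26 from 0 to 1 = 120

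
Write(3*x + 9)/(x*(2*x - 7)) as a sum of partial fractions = 39/(7*(2*x - 7)) - 9/(7*x)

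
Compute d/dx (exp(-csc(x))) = exp(-csc(x))*cot(x)*csc(x)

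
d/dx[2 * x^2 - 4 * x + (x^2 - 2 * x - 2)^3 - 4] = 6*x^5 - 30*x^4 + 24*x^3 + 48*x^2 - 20*x - 28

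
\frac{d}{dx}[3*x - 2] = 3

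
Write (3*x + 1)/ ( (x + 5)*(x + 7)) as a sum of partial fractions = 10/(x + 7) - 7/(x + 5)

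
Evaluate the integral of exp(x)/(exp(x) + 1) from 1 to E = -log(2 + 2*E) + log(2 + 2*exp(E))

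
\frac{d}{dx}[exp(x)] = exp(x)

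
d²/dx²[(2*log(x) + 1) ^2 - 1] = (4 - 8*log(x))/x^2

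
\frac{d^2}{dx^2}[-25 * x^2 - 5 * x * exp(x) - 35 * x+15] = -5*x*exp(x) - 10*exp(x) - 50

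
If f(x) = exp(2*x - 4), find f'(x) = 2*exp(2*x - 4)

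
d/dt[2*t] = 2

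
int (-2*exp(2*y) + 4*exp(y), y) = (4 - exp(y))*exp(y) + C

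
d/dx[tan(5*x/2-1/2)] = 5*tan(5*x/2 - 1/2)^2/2 + 5/2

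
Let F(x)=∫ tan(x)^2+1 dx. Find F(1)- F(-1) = 2*tan(1)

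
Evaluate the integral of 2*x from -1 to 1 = 0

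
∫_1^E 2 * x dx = -1 + exp(2)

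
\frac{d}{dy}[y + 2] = 1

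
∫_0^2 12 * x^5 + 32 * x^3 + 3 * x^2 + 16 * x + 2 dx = 300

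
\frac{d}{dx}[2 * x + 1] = 2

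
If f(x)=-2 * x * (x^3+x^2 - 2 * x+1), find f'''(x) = -48*x - 12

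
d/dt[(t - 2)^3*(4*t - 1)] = 16*t^3 - 75*t^2 + 108*t - 44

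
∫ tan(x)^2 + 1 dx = tan(x) + C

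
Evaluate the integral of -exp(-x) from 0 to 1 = -1 + exp(-1)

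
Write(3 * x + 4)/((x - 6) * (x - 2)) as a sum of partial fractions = -5/(2*(x - 2)) + 11/(2*(x - 6))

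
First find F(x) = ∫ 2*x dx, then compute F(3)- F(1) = 8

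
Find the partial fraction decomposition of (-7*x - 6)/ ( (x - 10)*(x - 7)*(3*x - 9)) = -9/(28*(x - 3)) + 55/(36*(x - 7)) - 76/(63*(x - 10))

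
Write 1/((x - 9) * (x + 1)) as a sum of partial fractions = -1/(10*(x + 1)) + 1/(10*(x - 9))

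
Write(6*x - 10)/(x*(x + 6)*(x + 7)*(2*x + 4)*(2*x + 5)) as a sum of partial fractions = -40/(63*(2*x + 5)) - 26/(315*(x + 7)) + 23/(168*(x + 6)) + 11/(40*(x + 2)) - 1/(84*x)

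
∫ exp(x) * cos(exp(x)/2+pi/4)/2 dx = sin(exp(x)/2 + pi/4) + C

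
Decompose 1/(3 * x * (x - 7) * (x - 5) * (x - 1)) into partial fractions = 1/(72*(x - 1)) - 1/(120*(x - 5)) + 1/(252*(x - 7)) - 1/(105*x)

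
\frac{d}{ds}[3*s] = 3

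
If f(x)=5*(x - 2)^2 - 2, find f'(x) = 10*x - 20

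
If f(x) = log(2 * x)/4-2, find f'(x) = 1/(4*x)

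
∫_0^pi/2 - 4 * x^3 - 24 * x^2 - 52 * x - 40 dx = -(pi/2 + 2)^4 - 2*(pi/2 + 2)^2 + 24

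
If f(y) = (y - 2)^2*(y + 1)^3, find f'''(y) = 60*y^2 - 24*y - 30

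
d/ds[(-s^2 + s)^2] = 4*s^3 - 6*s^2 + 2*s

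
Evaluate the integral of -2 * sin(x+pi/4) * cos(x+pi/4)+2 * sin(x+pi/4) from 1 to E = -(-1 + cos(pi/4 + 1))^2 + (-1 + cos(pi/4 + E))^2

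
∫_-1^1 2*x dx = 0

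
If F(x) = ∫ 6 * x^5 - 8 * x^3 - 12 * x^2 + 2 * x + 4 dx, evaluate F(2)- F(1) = 12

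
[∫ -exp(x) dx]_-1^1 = -E + exp(-1)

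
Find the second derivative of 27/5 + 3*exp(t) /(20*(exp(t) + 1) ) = (-3*exp(2*t) + 3*exp(t))/(20*exp(3*t) + 60*exp(2*t) + 60*exp(t) + 20)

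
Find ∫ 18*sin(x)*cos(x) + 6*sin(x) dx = -3*(3*cos(x) + 2)*cos(x) + C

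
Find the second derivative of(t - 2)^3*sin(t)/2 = -t^3*sin(t)/2 + 3*t^2*sin(t) + 3*t^2*cos(t) - 3*t*sin(t) - 12*t*cos(t) - 2*sin(t) + 12*cos(t)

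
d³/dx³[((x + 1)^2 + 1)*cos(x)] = x^2*sin(x) + 2*x*sin(x) - 6*x*cos(x) - 4*sin(x) - 6*cos(x)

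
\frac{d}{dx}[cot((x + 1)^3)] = -3*(x + 1)^2/sin(x^3 + 3*x^2 + 3*x + 1)^2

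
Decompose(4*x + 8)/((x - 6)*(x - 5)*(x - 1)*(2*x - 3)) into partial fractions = 16/(9*(2*x - 3)) - 3/(5*(x - 1)) - 1/(x - 5) + 32/(45*(x - 6))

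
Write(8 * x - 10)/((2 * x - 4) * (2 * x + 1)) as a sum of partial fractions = 14/(5*(2*x + 1)) + 3/(5*(x - 2))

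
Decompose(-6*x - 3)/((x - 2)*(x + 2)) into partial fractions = -9/(4*(x + 2)) - 15/(4*(x - 2))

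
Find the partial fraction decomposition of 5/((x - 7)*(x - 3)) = -5/(4*(x - 3)) + 5/(4*(x - 7))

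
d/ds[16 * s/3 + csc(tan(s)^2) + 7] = -2*sin(s)*cos(1 - 1/cos(s)^2)*csc(1 - 1/cos(s)^2)^2/cos(s)^3 + 16/3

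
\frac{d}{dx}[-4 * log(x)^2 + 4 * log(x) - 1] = (4 - 8*log(x))/x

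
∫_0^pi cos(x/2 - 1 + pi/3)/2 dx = -sqrt(2)*cos(1 + 5*pi/12)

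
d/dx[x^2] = 2*x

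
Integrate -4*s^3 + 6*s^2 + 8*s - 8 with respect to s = -s^4 + 2*s^3 + 4*s^2 - 8*s + C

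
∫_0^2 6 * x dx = 12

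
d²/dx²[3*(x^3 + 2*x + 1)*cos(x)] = -3*x^3*cos(x) - 18*x^2*sin(x) + 12*x*cos(x) - 12*sin(x) - 3*cos(x)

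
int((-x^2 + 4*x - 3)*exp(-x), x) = (x - 1)^2*exp(-x) + C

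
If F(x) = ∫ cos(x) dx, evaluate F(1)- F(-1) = 2*sin(1)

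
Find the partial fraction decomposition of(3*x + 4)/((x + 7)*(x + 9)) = 23/(2*(x + 9)) - 17/(2*(x + 7))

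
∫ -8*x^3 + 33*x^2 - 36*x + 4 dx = -2*x^4 + 11*x^3 - 18*x^2 + 4*x + C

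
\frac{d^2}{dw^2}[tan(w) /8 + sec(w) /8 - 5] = (2*sin(w)/cos(w)^2 - 1 + 2/cos(w)^2)/(8*cos(w))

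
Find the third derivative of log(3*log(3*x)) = (2*log(x)^2 + 3*log(x) + 4*log(3)*log(x) + 2 + 2*log(3)^2 + 3*log(3))/(x^3*log(x)^3 + 3*x^3*log(3)*log(x)^2 + 3*x^3*log(3)^2*log(x) + x^3*log(3)^3)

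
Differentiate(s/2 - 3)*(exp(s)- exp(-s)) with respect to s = (s*exp(2*s) + s - 5*exp(2*s) - 7)*exp(-s)/2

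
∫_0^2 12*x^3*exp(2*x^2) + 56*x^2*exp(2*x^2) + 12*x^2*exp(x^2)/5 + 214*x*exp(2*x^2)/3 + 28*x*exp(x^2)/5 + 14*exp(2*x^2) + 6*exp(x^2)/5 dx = -287/15 + 26*exp(4)/5 + 169*exp(8)/3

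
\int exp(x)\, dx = exp(x) + C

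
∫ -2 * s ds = -s^2 + C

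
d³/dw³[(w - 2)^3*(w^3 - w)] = 120*w^3 - 360*w^2 + 264*w - 12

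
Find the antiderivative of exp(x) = exp(x) + C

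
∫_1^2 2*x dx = 3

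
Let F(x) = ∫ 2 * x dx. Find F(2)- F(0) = 4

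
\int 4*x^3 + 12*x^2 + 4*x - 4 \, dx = x^4 + 4*x^3 + 2*x^2 - 4*x + C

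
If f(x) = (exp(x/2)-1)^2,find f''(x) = -exp(x/2)/2 + exp(x)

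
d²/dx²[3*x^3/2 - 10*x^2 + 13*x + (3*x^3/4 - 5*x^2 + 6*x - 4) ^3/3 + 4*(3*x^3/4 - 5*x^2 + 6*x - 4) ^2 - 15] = 81*x^7/8 - 315*x^6/2 + 3717*x^5/4 - 2600*x^4 + 3540*x^3 - 2160*x^2 + 369*x + 140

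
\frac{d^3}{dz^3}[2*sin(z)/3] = -2*cos(z)/3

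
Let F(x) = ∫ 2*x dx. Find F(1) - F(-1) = 0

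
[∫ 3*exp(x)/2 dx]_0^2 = -3/2 + 3*exp(2)/2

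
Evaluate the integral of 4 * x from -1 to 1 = 0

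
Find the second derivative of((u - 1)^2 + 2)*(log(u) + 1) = (2*u^2*log(u) + 5*u^2 - 2*u - 3)/u^2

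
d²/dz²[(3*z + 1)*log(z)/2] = (3*z - 1)/(2*z^2)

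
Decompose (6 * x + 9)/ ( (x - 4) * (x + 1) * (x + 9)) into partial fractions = -45/(104*(x + 9)) - 3/(40*(x + 1)) + 33/(65*(x - 4))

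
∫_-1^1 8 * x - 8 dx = -16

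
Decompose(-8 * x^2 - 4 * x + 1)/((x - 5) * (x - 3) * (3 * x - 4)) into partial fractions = -167/(55*(3*x - 4)) + 83/(10*(x - 3)) - 219/(22*(x - 5))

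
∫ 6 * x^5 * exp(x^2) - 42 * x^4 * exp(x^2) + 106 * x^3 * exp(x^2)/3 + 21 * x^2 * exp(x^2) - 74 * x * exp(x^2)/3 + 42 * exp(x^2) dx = (x - 6)*(3*x + 4)*(3*x^2 - 7*x + 3)*exp(x^2)/3 + C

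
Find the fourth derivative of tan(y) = 24*tan(y)^5 + 40*tan(y)^3 + 16*tan(y)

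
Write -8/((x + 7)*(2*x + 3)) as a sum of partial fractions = -16/(11*(2*x + 3)) + 8/(11*(x + 7))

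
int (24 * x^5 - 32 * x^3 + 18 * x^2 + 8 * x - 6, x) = 4*x^6 - 8*x^4 + 6*x^3 + 4*x^2 - 6*x + C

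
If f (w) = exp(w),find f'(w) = exp(w)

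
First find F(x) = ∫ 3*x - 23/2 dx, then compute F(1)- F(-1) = -23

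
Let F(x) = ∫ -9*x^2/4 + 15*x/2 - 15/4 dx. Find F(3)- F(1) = 3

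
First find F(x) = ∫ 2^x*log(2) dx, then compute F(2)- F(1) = 2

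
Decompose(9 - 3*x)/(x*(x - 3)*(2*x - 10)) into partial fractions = -3/(10*(x - 5)) + 3/(10*x)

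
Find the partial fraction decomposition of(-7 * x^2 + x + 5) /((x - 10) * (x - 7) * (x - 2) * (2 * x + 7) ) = 674/(6237*(2*x + 7)) - 21/(440*(x - 2)) + 331/(315*(x - 7)) - 685/(648*(x - 10))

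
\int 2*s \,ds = s^2 + C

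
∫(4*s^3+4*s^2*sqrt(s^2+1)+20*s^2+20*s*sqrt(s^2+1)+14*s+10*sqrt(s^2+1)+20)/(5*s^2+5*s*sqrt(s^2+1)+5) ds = 2*s^2/5 + 4*s + 2*log(s + sqrt(s^2 + 1)) + C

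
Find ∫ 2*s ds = s^2 + C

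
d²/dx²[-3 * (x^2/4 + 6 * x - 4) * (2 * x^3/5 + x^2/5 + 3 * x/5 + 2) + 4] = -6*x^3 - 441*x^2/5 + 9*x/2 - 99/5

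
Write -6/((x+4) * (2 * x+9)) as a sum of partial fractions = 12/(2*x + 9) - 6/(x + 4)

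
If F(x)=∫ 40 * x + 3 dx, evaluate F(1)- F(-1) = 6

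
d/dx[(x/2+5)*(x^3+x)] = 2*x^3 + 15*x^2 + x + 5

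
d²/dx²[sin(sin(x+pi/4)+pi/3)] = -sin(x + pi/4)*cos(sin(x + pi/4) + pi/3) - sin(sin(x + pi/4) + pi/3)*cos(x + pi/4)^2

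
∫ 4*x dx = 2*x^2 + C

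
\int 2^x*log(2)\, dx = 2^x + C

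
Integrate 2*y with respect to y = y^2 + C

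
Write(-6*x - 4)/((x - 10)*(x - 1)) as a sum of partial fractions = 10/(9*(x - 1)) - 64/(9*(x - 10))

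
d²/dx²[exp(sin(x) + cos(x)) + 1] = (-sin(2*x) - sqrt(2)*sin(x + pi/4) + 1)*exp(sin(x))*exp(cos(x))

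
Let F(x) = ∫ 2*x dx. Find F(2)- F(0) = 4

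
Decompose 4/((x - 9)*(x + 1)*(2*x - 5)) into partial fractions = -16/(91*(2*x - 5)) + 2/(35*(x + 1)) + 2/(65*(x - 9))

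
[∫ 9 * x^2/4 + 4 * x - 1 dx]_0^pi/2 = (-1 + 3*pi/8)*(pi/2 + 2)^2 + 4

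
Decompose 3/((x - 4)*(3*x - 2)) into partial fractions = -9/(10*(3*x - 2)) + 3/(10*(x - 4))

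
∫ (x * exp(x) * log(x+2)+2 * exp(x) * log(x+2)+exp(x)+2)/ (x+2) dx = (exp(x) + 2)*log(x + 2) + C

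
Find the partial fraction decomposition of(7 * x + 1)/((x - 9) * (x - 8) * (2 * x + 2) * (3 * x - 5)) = 9/(176*(3*x - 5)) + 1/(240*(x + 1)) - 1/(6*(x - 8)) + 8/(55*(x - 9))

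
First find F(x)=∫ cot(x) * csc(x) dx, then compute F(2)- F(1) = -csc(2) + csc(1)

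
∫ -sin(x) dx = cos(x) + C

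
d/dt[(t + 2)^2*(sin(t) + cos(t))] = -t^2*sin(t) + t^2*cos(t) - 2*t*sin(t) + 6*t*cos(t) + 8*cos(t)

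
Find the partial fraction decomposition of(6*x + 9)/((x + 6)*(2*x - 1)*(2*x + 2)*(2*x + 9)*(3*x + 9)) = 4/(105*(2*x + 9)) + 8/(1365*(2*x - 1)) - 1/(130*(x + 6)) - 1/(84*(x + 3)) - 1/(420*(x + 1))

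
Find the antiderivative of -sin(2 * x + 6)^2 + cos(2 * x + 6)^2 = sin(4*x + 12)/4 + C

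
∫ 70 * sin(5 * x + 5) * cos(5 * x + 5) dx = -7*cos(10*x + 10)/2 + C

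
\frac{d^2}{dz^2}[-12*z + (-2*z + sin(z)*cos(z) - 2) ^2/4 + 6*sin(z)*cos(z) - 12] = 2*z*sin(2*z) + (1 - cos(2*z))^2 - 10*sin(2*z) + 1/2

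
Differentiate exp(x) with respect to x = exp(x)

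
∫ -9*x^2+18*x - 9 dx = -3*x^3 + 9*x^2 - 9*x + C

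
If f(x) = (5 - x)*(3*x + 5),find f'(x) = 10 - 6*x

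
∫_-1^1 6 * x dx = 0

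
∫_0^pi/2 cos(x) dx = 1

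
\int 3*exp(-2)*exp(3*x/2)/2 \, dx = exp(3*x/2 - 2) + C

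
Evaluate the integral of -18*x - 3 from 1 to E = -9*exp(2) - 3*E + 12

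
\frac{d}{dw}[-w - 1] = -1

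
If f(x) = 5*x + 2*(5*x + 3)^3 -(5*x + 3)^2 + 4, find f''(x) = 1500*x + 850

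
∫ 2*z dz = z^2 + C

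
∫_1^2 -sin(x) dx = -cos(1) + cos(2)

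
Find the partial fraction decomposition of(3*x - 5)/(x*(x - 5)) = 2/(x - 5) + 1/x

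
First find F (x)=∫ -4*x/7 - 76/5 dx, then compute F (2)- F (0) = -1104/35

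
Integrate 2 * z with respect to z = z^2 + C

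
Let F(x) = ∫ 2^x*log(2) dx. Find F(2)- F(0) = 3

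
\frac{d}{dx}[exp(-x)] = -exp(-x)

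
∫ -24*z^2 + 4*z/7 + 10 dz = -8*z^3 + 2*z^2/7 + 10*z + C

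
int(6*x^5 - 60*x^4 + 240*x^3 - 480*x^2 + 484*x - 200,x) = x^6 - 12*x^5 + 60*x^4 - 160*x^3 + 242*x^2 - 200*x + C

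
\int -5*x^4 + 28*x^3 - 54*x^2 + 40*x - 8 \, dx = -x^5 + 7*x^4 - 18*x^3 + 20*x^2 - 8*x + C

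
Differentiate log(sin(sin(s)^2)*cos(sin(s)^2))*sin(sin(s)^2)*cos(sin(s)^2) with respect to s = 4*(log(sin(2*sin(s)^2)) - log(2) + 1)*sin(s)*sin(sin(s)^2 + pi/4)*cos(s)*cos(sin(s)^2 + pi/4)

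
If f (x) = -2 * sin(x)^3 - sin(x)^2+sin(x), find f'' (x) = sin(x)/2 - 9*sin(3*x)/2 - 2*cos(2*x)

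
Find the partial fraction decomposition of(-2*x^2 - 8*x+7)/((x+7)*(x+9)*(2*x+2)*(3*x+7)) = -57/(320*(3*x + 7)) + 83/(640*(x + 9)) - 5/(48*(x + 7)) + 13/(384*(x + 1))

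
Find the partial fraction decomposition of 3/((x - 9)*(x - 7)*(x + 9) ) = 1/(96*(x + 9)) - 3/(32*(x - 7)) + 1/(12*(x - 9))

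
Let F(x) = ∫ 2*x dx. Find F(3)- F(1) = 8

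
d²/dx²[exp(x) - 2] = exp(x)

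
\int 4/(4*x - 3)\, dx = log(3 - 4*x) + C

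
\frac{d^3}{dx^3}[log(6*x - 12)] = 2/(x^3 - 6*x^2 + 12*x - 8)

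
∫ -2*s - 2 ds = -s^2 - 2*s + C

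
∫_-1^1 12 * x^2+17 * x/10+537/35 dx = 1354/35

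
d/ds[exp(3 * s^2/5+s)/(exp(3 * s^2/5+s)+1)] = (6*s*exp(3*s^2/5 + s) + 5*exp(3*s^2/5 + s))/(5*exp(2*s)*exp(6*s^2/5) + 10*exp(s)*exp(3*s^2/5) + 5)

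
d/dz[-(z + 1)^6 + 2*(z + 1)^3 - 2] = -6*z^5 - 30*z^4 - 60*z^3 - 54*z^2 - 18*z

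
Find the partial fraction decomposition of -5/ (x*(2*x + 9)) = 10/(9*(2*x + 9)) - 5/(9*x)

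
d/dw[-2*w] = -2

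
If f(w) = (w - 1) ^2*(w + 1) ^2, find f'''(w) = 24*w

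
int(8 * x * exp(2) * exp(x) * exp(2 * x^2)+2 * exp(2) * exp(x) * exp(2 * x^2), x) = 2*exp(2*x^2 + x + 2) + C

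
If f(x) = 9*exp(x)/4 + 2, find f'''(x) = 9*exp(x)/4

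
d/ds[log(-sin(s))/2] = 1/(2*tan(s))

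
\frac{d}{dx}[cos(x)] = -sin(x)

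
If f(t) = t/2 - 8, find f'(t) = 1/2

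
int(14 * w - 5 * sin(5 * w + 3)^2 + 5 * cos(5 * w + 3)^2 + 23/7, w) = 7*w^2 + 23*w/7 + sin(10*w + 6)/2 + C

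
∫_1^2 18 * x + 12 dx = 39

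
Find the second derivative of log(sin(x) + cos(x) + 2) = (-2*sqrt(2)*sin(x + pi/4) - 2)/(sin(2*x) + 4*sqrt(2)*sin(x + pi/4) + 5)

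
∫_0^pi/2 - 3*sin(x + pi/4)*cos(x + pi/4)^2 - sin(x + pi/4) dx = -3*sqrt(2)/2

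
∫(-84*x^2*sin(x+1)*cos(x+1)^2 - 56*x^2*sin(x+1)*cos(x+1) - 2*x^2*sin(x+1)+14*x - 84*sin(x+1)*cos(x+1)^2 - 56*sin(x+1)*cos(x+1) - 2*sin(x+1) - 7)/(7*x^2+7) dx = log(x^2 + 1) + 23*cos(x + 1)/7 + 2*cos(2*x + 2) + cos(3*x + 3) + acot(x) + C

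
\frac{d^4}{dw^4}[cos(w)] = cos(w)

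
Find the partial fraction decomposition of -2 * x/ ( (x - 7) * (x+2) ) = -4/(9*(x + 2)) - 14/(9*(x - 7))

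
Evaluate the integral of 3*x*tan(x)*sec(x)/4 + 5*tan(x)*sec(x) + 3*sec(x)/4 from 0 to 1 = -5 + 23*sec(1)/4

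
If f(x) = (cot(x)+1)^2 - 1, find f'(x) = -2*(1 + cos(x)/sin(x))/sin(x)^2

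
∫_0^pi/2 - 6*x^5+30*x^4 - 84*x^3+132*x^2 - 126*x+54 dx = (-3 - pi^2/4 + pi)^3 + 27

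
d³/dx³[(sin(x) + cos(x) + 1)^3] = -27*sqrt(2)*sin(3*x + pi/4)/2 - 24*cos(2*x) - 9*sqrt(2)*cos(x + pi/4)/2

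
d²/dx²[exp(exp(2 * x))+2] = 4*exp(2*x + exp(2*x)) + 4*exp(4*x + exp(2*x))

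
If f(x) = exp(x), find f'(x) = exp(x)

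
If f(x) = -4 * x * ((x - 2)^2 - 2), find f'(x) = -12*x^2 + 32*x - 8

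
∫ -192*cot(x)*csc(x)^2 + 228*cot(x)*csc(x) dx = 12*(8*csc(x) - 19)*csc(x) + C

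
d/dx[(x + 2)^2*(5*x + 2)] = 15*x^2 + 44*x + 28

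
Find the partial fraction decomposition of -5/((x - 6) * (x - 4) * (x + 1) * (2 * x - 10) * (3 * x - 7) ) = 81/(1760*(3*x - 7)) - 1/(840*(x + 1)) - 1/(20*(x - 4)) + 5/(96*(x - 5)) - 5/(308*(x - 6))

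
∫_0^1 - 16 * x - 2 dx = -10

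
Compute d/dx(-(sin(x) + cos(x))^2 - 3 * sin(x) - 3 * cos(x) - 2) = -2*cos(2*x) - 3*sqrt(2)*cos(x + pi/4)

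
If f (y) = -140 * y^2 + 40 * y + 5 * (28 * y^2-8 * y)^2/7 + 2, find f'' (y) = 6720*y^2 - 1920*y - 1320/7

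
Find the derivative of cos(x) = -sin(x)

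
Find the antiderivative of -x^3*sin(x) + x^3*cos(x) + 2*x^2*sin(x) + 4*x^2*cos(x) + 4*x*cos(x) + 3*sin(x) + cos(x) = sqrt(2)*(x^3 + x^2 + 2*x - 1)*sin(x + pi/4) + C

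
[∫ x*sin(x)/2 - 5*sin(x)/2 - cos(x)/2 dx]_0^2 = -5/2 + 3*cos(2)/2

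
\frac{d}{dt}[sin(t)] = cos(t)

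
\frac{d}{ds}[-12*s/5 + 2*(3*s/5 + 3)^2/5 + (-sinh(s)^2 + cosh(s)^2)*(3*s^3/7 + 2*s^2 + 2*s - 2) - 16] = 9*s^2/7 + 536*s/125 + 26/25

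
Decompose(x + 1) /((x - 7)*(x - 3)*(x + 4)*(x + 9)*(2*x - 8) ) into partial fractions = -1/(3120*(x + 9)) + 3/(6160*(x + 4)) + 1/(168*(x - 3)) - 5/(624*(x - 4)) + 1/(528*(x - 7))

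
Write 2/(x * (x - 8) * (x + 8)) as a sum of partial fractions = 1/(64*(x + 8)) + 1/(64*(x - 8)) - 1/(32*x)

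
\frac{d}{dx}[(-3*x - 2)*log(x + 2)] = (-3*x*log(x + 2) - 3*x - 6*log(x + 2) - 2)/(x + 2)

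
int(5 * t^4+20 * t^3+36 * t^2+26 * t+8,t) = t^5 + 5*t^4 + 12*t^3 + 13*t^2 + 8*t + C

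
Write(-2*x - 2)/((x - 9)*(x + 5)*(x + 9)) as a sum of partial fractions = 2/(9*(x + 9)) - 1/(7*(x + 5)) - 5/(63*(x - 9))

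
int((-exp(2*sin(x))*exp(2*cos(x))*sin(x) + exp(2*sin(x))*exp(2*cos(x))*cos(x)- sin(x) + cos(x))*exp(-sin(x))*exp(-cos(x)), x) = 2*sinh(sqrt(2)*sin(x + pi/4)) + C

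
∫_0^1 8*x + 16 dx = 20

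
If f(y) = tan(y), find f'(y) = cos(y)^(-2)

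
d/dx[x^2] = 2*x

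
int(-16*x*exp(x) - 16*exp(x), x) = -16*x*exp(x) + C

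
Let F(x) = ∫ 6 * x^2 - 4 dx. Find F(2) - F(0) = 8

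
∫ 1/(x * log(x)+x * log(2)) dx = log(3*log(2*x)) + C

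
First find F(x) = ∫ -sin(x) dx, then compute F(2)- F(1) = -cos(1) + cos(2)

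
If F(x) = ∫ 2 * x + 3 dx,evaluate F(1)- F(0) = 4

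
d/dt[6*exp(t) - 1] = 6*exp(t)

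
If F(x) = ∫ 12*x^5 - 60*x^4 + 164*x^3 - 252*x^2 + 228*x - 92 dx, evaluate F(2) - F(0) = 0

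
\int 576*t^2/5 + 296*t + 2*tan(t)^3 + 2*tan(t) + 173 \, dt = 192*t^3/5 + 148*t^2 + 173*t + tan(t)^2 + C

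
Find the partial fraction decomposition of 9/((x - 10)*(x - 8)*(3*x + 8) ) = 81/(1216*(3*x + 8)) - 9/(64*(x - 8)) + 9/(76*(x - 10))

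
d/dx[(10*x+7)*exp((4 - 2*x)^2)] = 80*x^2*exp(4*x^2 - 16*x + 16) - 104*x*exp(4*x^2 - 16*x + 16) - 102*exp(4*x^2 - 16*x + 16)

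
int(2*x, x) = x^2 + C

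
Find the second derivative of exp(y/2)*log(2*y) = (y^2*exp(y/2)*log(y) + y^2*exp(y/2)*log(2) + 4*y*exp(y/2) - 4*exp(y/2))/(4*y^2)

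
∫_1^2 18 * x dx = 27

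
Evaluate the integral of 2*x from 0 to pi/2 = pi^2/4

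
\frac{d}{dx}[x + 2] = 1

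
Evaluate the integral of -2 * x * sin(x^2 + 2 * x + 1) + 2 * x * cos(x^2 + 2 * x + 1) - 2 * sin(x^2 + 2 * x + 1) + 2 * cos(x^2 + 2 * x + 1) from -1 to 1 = -1 + sin(4) + cos(4)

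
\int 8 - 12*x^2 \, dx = -4*x^3 + 8*x + C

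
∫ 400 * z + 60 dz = 200*z^2 + 60*z + C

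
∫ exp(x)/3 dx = exp(x)/3 + C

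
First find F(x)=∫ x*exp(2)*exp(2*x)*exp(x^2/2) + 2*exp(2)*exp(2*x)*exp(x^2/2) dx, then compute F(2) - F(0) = -exp(2) + exp(8)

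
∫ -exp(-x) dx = exp(-x) + C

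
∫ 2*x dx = x^2 + C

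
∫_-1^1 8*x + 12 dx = 24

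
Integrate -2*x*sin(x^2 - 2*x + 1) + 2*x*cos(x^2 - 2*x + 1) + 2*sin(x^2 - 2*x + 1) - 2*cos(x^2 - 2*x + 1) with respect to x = sin((x - 1)^2) + cos((x - 1)^2) + C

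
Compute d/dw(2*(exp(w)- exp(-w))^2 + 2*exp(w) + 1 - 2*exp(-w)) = (4*exp(4*w) + 2*exp(3*w) + 2*exp(w) - 4)*exp(-2*w)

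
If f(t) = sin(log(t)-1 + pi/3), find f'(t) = cos(log(t) - 1 + pi/3)/t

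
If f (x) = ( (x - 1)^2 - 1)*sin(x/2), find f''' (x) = -x^2*cos(x/2)/8 - 3*x*sin(x/2)/2 + x*cos(x/2)/4 + 3*sin(x/2)/2 + 3*cos(x/2)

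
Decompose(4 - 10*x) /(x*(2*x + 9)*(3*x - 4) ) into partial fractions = -3/(5*(3*x - 4)) + 28/(45*(2*x + 9)) - 1/(9*x)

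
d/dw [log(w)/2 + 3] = 1/(2*w)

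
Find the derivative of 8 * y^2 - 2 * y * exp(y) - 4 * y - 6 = -2*y*exp(y) + 16*y - 2*exp(y) - 4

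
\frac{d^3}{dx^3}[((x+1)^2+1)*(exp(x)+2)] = x^2*exp(x) + 8*x*exp(x) + 14*exp(x)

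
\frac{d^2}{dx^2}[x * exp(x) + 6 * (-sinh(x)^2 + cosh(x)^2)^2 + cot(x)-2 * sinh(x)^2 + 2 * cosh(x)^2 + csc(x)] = x*exp(x) + 2*exp(x) - 1/sin(x) + 2*cos(x)/sin(x)^3 + 2/sin(x)^3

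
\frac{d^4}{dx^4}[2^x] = 2^x*log(2)^4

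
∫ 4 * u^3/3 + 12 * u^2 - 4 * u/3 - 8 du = u^4/3 + 4*u^3 - 2*u^2/3 - 8*u + C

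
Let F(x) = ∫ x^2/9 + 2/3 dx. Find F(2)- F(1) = 25/27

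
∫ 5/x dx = 5*log(3*x) + C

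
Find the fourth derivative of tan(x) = 24*tan(x)^5 + 40*tan(x)^3 + 16*tan(x)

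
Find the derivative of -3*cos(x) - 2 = 3*sin(x)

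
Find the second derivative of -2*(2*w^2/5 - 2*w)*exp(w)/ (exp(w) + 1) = (4*w^2*exp(2*w) - 4*w^2*exp(w) - 36*w*exp(2*w) + 4*w*exp(w) - 8*exp(3*w) + 24*exp(2*w) + 32*exp(w))/(5*exp(3*w) + 15*exp(2*w) + 15*exp(w) + 5)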